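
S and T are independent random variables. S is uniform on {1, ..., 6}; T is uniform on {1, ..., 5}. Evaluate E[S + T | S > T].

7

P(S > T) = 1/2.
Summing (S+T)·P(x,y) over outcomes with S > T gives 7/2.
E[S + T | S > T] = (7/2) / (1/2) = 7.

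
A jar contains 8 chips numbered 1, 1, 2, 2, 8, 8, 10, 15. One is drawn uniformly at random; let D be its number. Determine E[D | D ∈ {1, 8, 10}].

P(D ∈ {1, 8, 10}) = 5/8.
Σ over the event: 1·1/4 + 8·1/4 + 10·1/8 = 7/2.
E[D | D ∈ {1, 8, 10}] = (7/2) / (5/8) = 28/5.

28/5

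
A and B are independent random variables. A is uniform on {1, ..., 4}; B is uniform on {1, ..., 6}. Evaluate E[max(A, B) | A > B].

10/3

Outcomes with A > B: (2,1), (3,1), (3,2), (4,1), (4,2), (4,3), each with probability 1/24.
E[max(A, B) | A > B] = (2 + 3 + 3 + 4 + 4 + 4) / 6 = 10/3.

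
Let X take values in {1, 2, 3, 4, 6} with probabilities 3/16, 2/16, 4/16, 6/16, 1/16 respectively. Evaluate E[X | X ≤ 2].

7/5

P(X ≤ 2) = 5/16.
Σ over the event: 1·3/16 + 2·1/8 = 7/16.
E[X | X ≤ 2] = (7/16) / (5/16) = 7/5.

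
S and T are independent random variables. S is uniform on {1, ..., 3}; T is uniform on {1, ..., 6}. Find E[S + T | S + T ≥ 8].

P(S + T ≥ 8) = 1/6.
Summing (S+T)·P(x,y) over outcomes with S + T ≥ 8 gives 25/18.
E[S + T | S + T ≥ 8] = (25/18) / (1/6) = 25/3.

25/3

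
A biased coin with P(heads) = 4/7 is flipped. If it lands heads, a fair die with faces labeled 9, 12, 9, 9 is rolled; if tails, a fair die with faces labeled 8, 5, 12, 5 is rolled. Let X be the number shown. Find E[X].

E[X | heads] = (9+12+9+9)/4 = 39/4.
E[X | tails] = (8+5+12+5)/4 = 15/2.
E[X] = (4/7)·(39/4) + (3/7)·(15/2) = 123/14.

123/14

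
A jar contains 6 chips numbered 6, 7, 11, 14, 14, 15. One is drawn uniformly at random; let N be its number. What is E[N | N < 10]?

P(N < 10) = 1/3.
Σ over the event: 6·1/6 + 7·1/6 = 13/6.
E[N | N < 10] = (13/6) / (1/3) = 13/2.

13/2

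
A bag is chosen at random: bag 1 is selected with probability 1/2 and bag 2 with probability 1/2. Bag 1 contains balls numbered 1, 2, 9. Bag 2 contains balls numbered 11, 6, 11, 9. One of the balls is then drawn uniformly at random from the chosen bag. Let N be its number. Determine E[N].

53/8

E[N | bag 1] = (1+2+9)/3 = 4.
E[N | bag 2] = (11+6+11+9)/4 = 37/4.
By the law of total expectation,
E[N] = (1/2)·(4) + (1/2)·(37/4) = 53/8.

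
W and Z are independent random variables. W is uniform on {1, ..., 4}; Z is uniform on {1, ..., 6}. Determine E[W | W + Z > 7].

P(W + Z > 7) = 1/4.
Summing W·P(x,y) over outcomes with W + Z > 7 gives 5/6.
E[W | W + Z > 7] = (5/6) / (1/4) = 10/3.

10/3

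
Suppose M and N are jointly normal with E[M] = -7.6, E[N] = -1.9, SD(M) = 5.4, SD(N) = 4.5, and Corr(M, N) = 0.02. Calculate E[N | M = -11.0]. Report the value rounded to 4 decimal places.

-1.9567

The regression of N on M has slope ρ·σ_N/σ_M and passes through (μ_M, μ_N).
E[N | M=-11.0] = -1.9 + (0.02)·(4.5/5.4)·(-11.0 − (-7.6)) = -1.9 + (0.016667)·(-3.4) = -1.9567.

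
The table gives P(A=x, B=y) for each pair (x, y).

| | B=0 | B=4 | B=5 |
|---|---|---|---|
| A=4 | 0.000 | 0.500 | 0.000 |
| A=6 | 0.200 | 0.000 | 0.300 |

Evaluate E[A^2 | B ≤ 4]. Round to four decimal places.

P(B ≤ 4) = 0.700.
Σ A^2·P over the event = 16·(0.500) + 36·(0.200) = 15.200.
E[A^2 | B ≤ 4] = (15.200) / (0.700) = 21.7143.

21.7143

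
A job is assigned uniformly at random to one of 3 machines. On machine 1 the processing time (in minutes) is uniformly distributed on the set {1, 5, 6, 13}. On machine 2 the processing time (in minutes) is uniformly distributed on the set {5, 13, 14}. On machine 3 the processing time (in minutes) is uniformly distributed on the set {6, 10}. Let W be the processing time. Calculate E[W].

299/36

E[W | machine 1] = (1+5+6+13)/4 = 25/4.
E[W | machine 2] = (5+13+14)/3 = 32/3.
E[W | machine 3] = (6+10)/2 = 8.
By the law of total expectation,
E[W] = (1/3)·(25/4) + (1/3)·(32/3) + (1/3)·(8) = 299/36.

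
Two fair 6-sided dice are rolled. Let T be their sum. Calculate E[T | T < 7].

P(T < 7) = 5/12.
Σ over the event: 2·1/36 + 3·1/18 + 4·1/12 + 5·1/9 + 6·5/36 = 35/18.
E[T | T < 7] = (35/18) / (5/12) = 14/3.

14/3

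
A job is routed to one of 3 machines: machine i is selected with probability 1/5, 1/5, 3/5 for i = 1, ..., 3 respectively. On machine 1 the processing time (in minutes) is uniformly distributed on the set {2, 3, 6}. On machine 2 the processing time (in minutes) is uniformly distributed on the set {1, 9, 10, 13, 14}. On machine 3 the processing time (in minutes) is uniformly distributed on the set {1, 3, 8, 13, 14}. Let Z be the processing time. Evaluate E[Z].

547/75

E[Z | machine 1] = (2+3+6)/3 = 11/3.
E[Z | machine 2] = (1+9+10+13+14)/5 = 47/5.
E[Z | machine 3] = (1+3+8+13+14)/5 = 39/5.
E[Z] = (1/5)·(11/3) + (1/5)·(47/5) + (3/5)·(39/5) = 547/75.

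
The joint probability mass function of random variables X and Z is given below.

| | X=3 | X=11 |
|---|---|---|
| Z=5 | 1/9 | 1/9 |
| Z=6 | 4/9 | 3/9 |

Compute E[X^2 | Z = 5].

P(Z = 5) = 2/9.
Σ X^2·P over the event = 9·(1/9) + 121·(1/9) = 130/9.
E[X^2 | Z = 5] = (130/9) / (2/9) = 65.

65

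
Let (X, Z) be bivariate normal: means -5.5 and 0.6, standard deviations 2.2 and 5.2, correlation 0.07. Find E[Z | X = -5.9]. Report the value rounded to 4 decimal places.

0.5338

The regression of Z on X has slope ρ·σ_Z/σ_X and passes through (μ_X, μ_Z).
E[Z | X=-5.9] = 0.6 + (0.07)·(5.2/2.2)·(-5.9 − (-5.5)) = 0.6 + (0.16545)·(-0.4) = 0.5338.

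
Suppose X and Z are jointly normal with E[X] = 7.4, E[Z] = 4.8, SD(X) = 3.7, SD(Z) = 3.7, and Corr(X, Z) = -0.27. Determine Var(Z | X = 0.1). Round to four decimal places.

12.6920

The conditional variance in a bivariate normal is σ_Z²(1 − ρ²), independent of x.
Var(Z | X=0.1) = (3.7)²·(1 − (-0.27)²) = 13.69·0.9271 = 12.6920.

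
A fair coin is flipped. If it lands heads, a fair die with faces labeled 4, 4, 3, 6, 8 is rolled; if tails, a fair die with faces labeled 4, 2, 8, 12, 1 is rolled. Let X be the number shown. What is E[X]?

26/5

E[X | heads] = (4+4+3+6+8)/5 = 5.
E[X | tails] = (4+2+8+12+1)/5 = 27/5.
E[X] = (1/2)·(5) + (1/2)·(27/5) = 26/5.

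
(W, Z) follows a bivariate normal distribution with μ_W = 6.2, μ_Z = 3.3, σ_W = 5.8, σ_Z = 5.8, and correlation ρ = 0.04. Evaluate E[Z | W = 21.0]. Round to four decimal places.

3.8920

E[Z | W=x] = μ_Z + ρ(σ_Z/σ_W)(x − μ_W) for jointly normal variables.
E[Z | W=21.0] = 3.3 + (0.04)·(5.8/5.8)·(21.0 − (6.2)) = 3.3 + (0.04)·(14.8) = 3.8920.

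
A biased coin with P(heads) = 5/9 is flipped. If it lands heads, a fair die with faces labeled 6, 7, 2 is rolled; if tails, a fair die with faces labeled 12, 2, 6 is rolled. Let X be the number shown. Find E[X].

E[X | heads] = (6+7+2)/3 = 5.
E[X | tails] = (12+2+6)/3 = 20/3.
By the law of total expectation,
E[X] = (5/9)·(5) + (4/9)·(20/3) = 155/27.

155/27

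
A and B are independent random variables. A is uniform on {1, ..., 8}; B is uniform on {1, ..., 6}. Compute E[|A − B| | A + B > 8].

8/3

P(A + B > 8) = 7/16.
Summing |A−B|·P(x,y) over outcomes with A + B > 8 gives 7/6.
E[|A − B| | A + B > 8] = (7/6) / (7/16) = 8/3.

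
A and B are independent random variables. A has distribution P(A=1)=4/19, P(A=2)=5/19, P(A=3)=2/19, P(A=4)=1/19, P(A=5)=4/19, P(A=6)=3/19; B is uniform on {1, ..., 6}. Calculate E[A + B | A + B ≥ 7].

268/31

P(A + B ≥ 7) = 31/57.
Summing (A+B)·P(x,y) over outcomes with A + B ≥ 7 gives 268/57.
E[A + B | A + B ≥ 7] = (268/57) / (31/57) = 268/31.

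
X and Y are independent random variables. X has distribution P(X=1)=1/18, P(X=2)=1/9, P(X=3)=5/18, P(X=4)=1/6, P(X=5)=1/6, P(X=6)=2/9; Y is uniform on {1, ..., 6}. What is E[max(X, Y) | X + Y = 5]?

P(X + Y = 5) = 11/108.
Summing max(X,Y)·P(x,y) over outcomes with X + Y = 5 gives 37/108.
E[max(X, Y) | X + Y = 5] = (37/108) / (11/108) = 37/11.

37/11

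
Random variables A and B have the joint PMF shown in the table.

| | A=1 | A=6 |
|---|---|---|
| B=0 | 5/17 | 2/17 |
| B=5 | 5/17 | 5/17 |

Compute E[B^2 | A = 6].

125/7

P(A = 6) = 7/17.
Σ B^2·P over the event = 0·(2/17) + 25·(5/17) = 125/17.
E[B^2 | A = 6] = (125/17) / (7/17) = 125/7.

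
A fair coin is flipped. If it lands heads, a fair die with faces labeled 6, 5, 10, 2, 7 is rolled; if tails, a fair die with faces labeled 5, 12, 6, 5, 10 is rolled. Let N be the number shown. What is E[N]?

E[N | heads] = (6+5+10+2+7)/5 = 6.
E[N | tails] = (5+12+6+5+10)/5 = 38/5.
By the law of total expectation,
E[N] = (1/2)·(6) + (1/2)·(38/5) = 34/5.

34/5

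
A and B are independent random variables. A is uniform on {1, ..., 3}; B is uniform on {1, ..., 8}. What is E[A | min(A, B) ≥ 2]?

P(min(A, B) ≥ 2) = 7/12.
Summing A·P(x,y) over outcomes with min(A, B) ≥ 2 gives 35/24.
E[A | min(A, B) ≥ 2] = (35/24) / (7/12) = 5/2.

5/2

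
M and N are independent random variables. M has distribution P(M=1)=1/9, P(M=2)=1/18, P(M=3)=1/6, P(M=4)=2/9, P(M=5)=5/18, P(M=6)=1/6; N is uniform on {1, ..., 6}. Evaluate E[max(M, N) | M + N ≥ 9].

P(M + N ≥ 9) = 19/54.
Summing max(M,N)·P(x,y) over outcomes with M + N ≥ 9 gives 107/54.
E[max(M, N) | M + N ≥ 9] = (107/54) / (19/54) = 107/19.

107/19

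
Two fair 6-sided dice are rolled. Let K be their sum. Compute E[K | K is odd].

P(K is odd) = 1/2.
Σ over the event: 3·1/18 + 5·1/9 + 7·1/6 + 9·1/9 + 11·1/18 = 7/2.
E[K | K is odd] = (7/2) / (1/2) = 7.

7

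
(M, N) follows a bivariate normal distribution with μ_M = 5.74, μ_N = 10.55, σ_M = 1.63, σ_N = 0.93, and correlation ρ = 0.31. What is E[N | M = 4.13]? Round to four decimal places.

10.2652

The regression of N on M has slope ρ·σ_N/σ_M and passes through (μ_M, μ_N).
E[N | M=4.13] = 10.55 + (0.31)·(0.93/1.63)·(4.13 − (5.74)) = 10.55 + (0.17687)·(-1.61) = 10.2652.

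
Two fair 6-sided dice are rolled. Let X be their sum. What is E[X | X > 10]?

34/3

P(X > 10) = 1/12.
Σ over the event: 11·1/18 + 12·1/36 = 17/18.
E[X | X > 10] = (17/18) / (1/12) = 34/3.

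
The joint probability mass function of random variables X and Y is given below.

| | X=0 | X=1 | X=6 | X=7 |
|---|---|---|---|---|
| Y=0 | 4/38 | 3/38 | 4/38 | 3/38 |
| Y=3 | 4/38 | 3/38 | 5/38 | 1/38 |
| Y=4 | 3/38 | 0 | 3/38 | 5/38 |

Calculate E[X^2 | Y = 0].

21

P(Y = 0) = 7/19.
Σ X^2·P over the event = 0·(4/38) + 1·(3/38) + 36·(4/38) + 49·(3/38) = 147/19.
E[X^2 | Y = 0] = (147/19) / (7/19) = 21.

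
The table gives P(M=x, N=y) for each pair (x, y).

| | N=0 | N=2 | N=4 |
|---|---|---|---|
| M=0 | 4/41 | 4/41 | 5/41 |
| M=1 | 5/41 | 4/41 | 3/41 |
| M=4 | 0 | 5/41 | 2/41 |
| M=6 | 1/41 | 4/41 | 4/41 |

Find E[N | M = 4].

P(M = 4) = 7/41.
Summing N·P(M=x,N=y) over the conditioning event gives 18/41.
E[N | M = 4] = (18/41) / (7/41) = 18/7.

18/7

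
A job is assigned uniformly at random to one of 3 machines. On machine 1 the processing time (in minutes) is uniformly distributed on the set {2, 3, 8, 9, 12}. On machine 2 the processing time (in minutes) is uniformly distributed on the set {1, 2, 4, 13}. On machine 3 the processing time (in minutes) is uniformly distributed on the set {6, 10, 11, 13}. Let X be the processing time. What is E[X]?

109/15

E[X | machine 1] = (2+3+8+9+12)/5 = 34/5.
E[X | machine 2] = (1+2+4+13)/4 = 5.
E[X | machine 3] = (6+10+11+13)/4 = 10.
By the law of total expectation,
E[X] = (1/3)·(34/5) + (1/3)·(5) + (1/3)·(10) = 109/15.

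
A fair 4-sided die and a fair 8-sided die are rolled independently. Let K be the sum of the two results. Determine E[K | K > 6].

80/9

P(K > 6) = 9/16.
Σ over the event: 7·1/8 + 8·1/8 + 9·1/8 + 10·3/32 + 11·1/16 + 12·1/32 = 5.
E[K | K > 6] = (5) / (9/16) = 80/9.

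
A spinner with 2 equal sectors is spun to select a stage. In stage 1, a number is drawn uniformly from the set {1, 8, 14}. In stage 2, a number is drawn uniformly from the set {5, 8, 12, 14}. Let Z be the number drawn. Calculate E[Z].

209/24

E[Z | stage 1] = (1+8+14)/3 = 23/3.
E[Z | stage 2] = (5+8+12+14)/4 = 39/4.
By the law of total expectation,
E[Z] = (1/2)·(23/3) + (1/2)·(39/4) = 209/24.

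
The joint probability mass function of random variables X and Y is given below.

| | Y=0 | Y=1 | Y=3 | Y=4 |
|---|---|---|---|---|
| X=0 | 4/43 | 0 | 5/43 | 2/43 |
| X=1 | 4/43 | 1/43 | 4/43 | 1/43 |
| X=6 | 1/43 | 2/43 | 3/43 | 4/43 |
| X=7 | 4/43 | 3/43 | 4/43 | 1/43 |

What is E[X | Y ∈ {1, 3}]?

42/11

P(Y ∈ {1, 3}) = 22/43.
Σ X·P over the event = 0·(5/43) + 1·(1/43) + 1·(4/43) + 6·(2/43) + 6·(3/43) + 7·(3/43) + 7·(4/43) = 84/43.
E[X | Y ∈ {1, 3}] = (84/43) / (22/43) = 42/11.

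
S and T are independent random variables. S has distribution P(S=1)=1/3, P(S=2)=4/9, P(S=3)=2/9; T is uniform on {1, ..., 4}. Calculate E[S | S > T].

P(S > T) = 2/9.
Summing S·P(x,y) over outcomes with S > T gives 5/9.
E[S | S > T] = (5/9) / (2/9) = 5/2.

5/2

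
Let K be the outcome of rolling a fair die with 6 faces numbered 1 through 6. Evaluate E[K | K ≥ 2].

Given K ≥ 2, K is equally likely to be any of {2, 3, 4, 5, 6}.
E[K | K ≥ 2] = (2 + 3 + 4 + 5 + 6) / 5 = 4.

4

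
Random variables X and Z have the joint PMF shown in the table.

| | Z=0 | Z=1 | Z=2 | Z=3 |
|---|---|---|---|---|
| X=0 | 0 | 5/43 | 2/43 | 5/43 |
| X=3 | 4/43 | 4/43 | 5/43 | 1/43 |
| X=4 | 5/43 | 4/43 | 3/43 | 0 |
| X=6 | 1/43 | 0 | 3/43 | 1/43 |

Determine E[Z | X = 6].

P(X = 6) = 5/43.
Σ Z·P over the event = 0·(1/43) + 2·(3/43) + 3·(1/43) = 9/43.
E[Z | X = 6] = (9/43) / (5/43) = 9/5.

9/5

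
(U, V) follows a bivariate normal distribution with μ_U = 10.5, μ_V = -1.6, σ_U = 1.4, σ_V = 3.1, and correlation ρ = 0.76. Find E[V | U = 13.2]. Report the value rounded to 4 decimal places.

2.9437

E[V | U=x] = μ_V + ρ(σ_V/σ_U)(x − μ_U) for jointly normal variables.
E[V | U=13.2] = -1.6 + (0.76)·(3.1/1.4)·(13.2 − (10.5)) = -1.6 + (1.68286)·(2.7) = 2.9437.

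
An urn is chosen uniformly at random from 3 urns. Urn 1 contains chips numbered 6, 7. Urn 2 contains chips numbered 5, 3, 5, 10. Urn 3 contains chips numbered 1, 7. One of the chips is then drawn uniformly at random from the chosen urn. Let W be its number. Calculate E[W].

E[W | urn 1] = (6+7)/2 = 13/2.
E[W | urn 2] = (5+3+5+10)/4 = 23/4.
E[W | urn 3] = (1+7)/2 = 4.
E[W] = (1/3)·(13/2) + (1/3)·(23/4) + (1/3)·(4) = 65/12.

65/12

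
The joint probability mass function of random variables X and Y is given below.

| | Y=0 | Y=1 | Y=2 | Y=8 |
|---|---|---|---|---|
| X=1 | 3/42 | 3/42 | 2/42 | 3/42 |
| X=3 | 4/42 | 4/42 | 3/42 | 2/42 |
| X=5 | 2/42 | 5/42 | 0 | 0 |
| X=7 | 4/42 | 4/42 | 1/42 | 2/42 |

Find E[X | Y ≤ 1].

P(Y ≤ 1) = 29/42.
Σ X·P over the event = 1·(3/42) + 1·(3/42) + 3·(4/42) + 3·(4/42) + 5·(2/42) + 5·(5/42) + 7·(4/42) + 7·(4/42) = 121/42.
E[X | Y ≤ 1] = (121/42) / (29/42) = 121/29.

121/29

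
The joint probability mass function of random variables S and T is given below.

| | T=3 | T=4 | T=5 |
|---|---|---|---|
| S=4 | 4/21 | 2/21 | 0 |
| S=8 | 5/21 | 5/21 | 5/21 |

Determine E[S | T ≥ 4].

P(T ≥ 4) = 4/7.
Summing S·P(S=x,T=y) over the conditioning event gives 88/21.
E[S | T ≥ 4] = (88/21) / (4/7) = 22/3.

22/3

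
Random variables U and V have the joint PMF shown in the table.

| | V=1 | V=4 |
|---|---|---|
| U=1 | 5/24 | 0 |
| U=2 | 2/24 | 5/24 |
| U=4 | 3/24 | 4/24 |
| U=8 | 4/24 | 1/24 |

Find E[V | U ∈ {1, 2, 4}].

P(U ∈ {1, 2, 4}) = 19/24.
Σ V·P over the event = 1·(5/24) + 1·(2/24) + 4·(5/24) + 1·(3/24) + 4·(4/24) = 23/12.
E[V | U ∈ {1, 2, 4}] = (23/12) / (19/24) = 46/19.

46/19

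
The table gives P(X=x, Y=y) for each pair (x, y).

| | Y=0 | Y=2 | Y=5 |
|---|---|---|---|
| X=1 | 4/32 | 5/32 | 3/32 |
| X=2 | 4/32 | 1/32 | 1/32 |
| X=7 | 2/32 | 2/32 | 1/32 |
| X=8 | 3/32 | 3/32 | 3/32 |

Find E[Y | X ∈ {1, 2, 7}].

41/23

P(X ∈ {1, 2, 7}) = 23/32.
Summing Y·P(X=x,Y=y) over the conditioning event gives 41/32.
E[Y | X ∈ {1, 2, 7}] = (41/32) / (23/32) = 41/23.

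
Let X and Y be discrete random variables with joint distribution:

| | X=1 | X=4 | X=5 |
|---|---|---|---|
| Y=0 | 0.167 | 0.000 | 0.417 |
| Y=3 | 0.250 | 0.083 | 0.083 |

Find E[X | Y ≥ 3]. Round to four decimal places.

P(Y ≥ 3) = 0.416.
Σ X·P over the event = 1·(0.250) + 4·(0.083) + 5·(0.083) = 0.997.
E[X | Y ≥ 3] = (0.997) / (0.416) = 2.3966.

2.3966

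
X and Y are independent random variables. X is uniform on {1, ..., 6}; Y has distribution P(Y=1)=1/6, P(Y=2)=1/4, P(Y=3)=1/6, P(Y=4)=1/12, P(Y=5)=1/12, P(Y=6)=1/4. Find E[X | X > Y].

P(X > Y) = 31/72.
Summing X·P(x,y) over outcomes with X > Y gives 47/24.
E[X | X > Y] = (47/24) / (31/72) = 141/31.

141/31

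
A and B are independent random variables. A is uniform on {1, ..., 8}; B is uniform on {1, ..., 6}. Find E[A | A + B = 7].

Outcomes with A + B = 7: (1,6), (2,5), (3,4), (4,3), (5,2), (6,1), each with probability 1/48.
E[A | A + B = 7] = (1 + 2 + 3 + 4 + 5 + 6) / 6 = 7/2.

7/2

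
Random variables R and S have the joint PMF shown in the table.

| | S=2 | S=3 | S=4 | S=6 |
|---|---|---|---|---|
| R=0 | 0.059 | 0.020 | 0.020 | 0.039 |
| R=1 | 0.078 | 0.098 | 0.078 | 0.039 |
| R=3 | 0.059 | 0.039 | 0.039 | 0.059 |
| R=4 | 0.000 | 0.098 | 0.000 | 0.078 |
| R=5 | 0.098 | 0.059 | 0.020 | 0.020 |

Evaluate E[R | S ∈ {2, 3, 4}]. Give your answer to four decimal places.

P(S ∈ {2, 3, 4}) = 0.765.
Summing R·P(R=x,S=y) over the conditioning event gives 1.942.
E[R | S ∈ {2, 3, 4}] = (1.942) / (0.765) = 2.5386.

2.5386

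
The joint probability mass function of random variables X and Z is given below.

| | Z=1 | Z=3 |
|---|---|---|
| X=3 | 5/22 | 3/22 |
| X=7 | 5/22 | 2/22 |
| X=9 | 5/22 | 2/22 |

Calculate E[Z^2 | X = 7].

P(X = 7) = 7/22.
Σ Z^2·P over the event = 1·(5/22) + 9·(2/22) = 23/22.
E[Z^2 | X = 7] = (23/22) / (7/22) = 23/7.

23/7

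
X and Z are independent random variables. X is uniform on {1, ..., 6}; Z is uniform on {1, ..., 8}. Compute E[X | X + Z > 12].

Outcomes with X + Z > 12: (5,8), (6,7), (6,8), each with probability 1/48.
E[X | X + Z > 12] = (5 + 6 + 6) / 3 = 17/3.

17/3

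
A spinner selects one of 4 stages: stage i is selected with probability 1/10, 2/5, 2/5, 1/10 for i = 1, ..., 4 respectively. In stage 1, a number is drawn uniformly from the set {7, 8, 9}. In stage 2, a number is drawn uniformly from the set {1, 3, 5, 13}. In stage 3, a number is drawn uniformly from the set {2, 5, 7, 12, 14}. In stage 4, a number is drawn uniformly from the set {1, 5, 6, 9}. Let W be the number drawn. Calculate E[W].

E[W | stage 1] = (7+8+9)/3 = 8.
E[W | stage 2] = (1+3+5+13)/4 = 11/2.
E[W | stage 3] = (2+5+7+12+14)/5 = 8.
E[W | stage 4] = (1+5+6+9)/4 = 21/4.
By the law of total expectation,
E[W] = (1/10)·(8) + (2/5)·(11/2) + (2/5)·(8) + (1/10)·(21/4) = 269/40.

269/40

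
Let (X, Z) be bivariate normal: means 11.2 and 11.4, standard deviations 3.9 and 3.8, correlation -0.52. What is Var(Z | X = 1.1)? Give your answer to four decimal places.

The conditional variance in a bivariate normal is σ_Z²(1 − ρ²), independent of x.
Var(Z | X=1.1) = (3.8)²·(1 − (-0.52)²) = 14.44·0.7296 = 10.5354.

10.5354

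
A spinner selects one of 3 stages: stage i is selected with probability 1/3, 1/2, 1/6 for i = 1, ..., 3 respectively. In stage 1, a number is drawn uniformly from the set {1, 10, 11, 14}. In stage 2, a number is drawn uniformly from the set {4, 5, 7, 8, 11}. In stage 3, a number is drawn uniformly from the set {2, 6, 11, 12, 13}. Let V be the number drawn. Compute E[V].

239/30

E[V | stage 1] = (1+10+11+14)/4 = 9.
E[V | stage 2] = (4+5+7+8+11)/5 = 7.
E[V | stage 3] = (2+6+11+12+13)/5 = 44/5.
E[V] = (1/3)·(9) + (1/2)·(7) + (1/6)·(44/5) = 239/30.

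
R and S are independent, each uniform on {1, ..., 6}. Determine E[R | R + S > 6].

13/3

P(R + S > 6) = 7/12.
Summing R·P(x,y) over outcomes with R + S > 6 gives 91/36.
E[R | R + S > 6] = (91/36) / (7/12) = 13/3.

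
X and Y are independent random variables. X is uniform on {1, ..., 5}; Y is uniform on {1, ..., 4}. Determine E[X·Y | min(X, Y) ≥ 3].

14

P(min(X, Y) ≥ 3) = 3/10.
Summing XY·P(x,y) over outcomes with min(X, Y) ≥ 3 gives 21/5.
E[X·Y | min(X, Y) ≥ 3] = (21/5) / (3/10) = 14.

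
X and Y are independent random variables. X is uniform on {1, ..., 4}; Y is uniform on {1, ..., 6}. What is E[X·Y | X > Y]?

35/6

P(X > Y) = 1/4.
Summing XY·P(x,y) over outcomes with X > Y gives 35/24.
E[X·Y | X > Y] = (35/24) / (1/4) = 35/6.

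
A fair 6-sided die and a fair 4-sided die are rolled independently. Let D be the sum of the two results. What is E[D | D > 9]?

P(D > 9) = 1/24.
Σ over the event: 10·1/24 = 5/12.
E[D | D > 9] = (5/12) / (1/24) = 10.

10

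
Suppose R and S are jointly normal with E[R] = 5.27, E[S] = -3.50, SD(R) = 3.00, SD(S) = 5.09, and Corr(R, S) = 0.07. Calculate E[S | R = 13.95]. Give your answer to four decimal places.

-2.4691

For a bivariate normal, E[S | R=x] = μ_S + ρ·(σ_S/σ_R)·(x − μ_R).
E[S | R=13.95] = -3.50 + (0.07)·(5.09/3.00)·(13.95 − (5.27)) = -3.50 + (0.11877)·(8.68) = -2.4691.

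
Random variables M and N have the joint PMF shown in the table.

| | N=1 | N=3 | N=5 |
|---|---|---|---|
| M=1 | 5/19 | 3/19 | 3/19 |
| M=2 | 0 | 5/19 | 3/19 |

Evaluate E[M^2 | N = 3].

P(N = 3) = 8/19.
Σ M^2·P over the event = 1·(3/19) + 4·(5/19) = 23/19.
E[M^2 | N = 3] = (23/19) / (8/19) = 23/8.

23/8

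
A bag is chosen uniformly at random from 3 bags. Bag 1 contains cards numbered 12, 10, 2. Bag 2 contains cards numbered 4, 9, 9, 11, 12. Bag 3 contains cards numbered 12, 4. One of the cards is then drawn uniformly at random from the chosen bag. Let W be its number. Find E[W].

25/3

E[W | bag 1] = (12+10+2)/3 = 8.
E[W | bag 2] = (4+9+9+11+12)/5 = 9.
E[W | bag 3] = (12+4)/2 = 8.
E[W] = (1/3)·(8) + (1/3)·(9) + (1/3)·(8) = 25/3.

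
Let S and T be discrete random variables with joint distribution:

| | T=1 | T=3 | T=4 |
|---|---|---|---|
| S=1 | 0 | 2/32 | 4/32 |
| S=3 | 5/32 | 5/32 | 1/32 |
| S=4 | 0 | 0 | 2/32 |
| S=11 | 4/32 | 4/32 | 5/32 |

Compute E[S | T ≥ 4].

P(T ≥ 4) = 3/8.
Summing S·P(S=x,T=y) over the conditioning event gives 35/16.
E[S | T ≥ 4] = (35/16) / (3/8) = 35/6.

35/6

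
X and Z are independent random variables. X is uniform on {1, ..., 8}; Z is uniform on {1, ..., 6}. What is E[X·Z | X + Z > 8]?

79/3

P(X + Z > 8) = 7/16.
Summing XZ·P(x,y) over outcomes with X + Z > 8 gives 553/48.
E[X·Z | X + Z > 8] = (553/48) / (7/16) = 79/3.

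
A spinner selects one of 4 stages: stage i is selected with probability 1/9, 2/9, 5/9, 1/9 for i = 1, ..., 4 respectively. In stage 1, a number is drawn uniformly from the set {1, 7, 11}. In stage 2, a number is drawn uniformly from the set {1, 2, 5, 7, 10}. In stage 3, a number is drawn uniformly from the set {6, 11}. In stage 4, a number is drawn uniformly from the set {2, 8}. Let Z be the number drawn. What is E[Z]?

383/54

E[Z | stage 1] = (1+7+11)/3 = 19/3.
E[Z | stage 2] = (1+2+5+7+10)/5 = 5.
E[Z | stage 3] = (6+11)/2 = 17/2.
E[Z | stage 4] = (2+8)/2 = 5.
By the law of total expectation,
E[Z] = (1/9)·(19/3) + (2/9)·(5) + (5/9)·(17/2) + (1/9)·(5) = 383/54.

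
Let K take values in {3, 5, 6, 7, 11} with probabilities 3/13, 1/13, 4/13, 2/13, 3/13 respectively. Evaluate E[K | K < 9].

26/5

P(K < 9) = 10/13.
Σ over the event: 3·3/13 + 5·1/13 + 6·4/13 + 7·2/13 = 4.
E[K | K < 9] = (4) / (10/13) = 26/5.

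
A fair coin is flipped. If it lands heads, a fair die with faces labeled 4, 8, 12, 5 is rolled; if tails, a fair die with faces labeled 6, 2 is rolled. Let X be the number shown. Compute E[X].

45/8

E[X | heads] = (4+8+12+5)/4 = 29/4.
E[X | tails] = (6+2)/2 = 4.
E[X] = (1/2)·(29/4) + (1/2)·(4) = 45/8.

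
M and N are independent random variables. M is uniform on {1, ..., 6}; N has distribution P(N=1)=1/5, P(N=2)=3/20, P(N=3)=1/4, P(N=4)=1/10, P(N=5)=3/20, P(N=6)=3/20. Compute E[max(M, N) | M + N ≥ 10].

P(M + N ≥ 10) = 17/120.
Summing max(M,N)·P(x,y) over outcomes with M + N ≥ 10 gives 33/40.
E[max(M, N) | M + N ≥ 10] = (33/40) / (17/120) = 99/17.

99/17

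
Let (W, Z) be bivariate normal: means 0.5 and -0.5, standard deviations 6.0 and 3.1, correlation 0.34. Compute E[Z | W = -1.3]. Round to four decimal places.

-0.8162

For a bivariate normal, E[Z | W=x] = μ_Z + ρ·(σ_Z/σ_W)·(x − μ_W).
E[Z | W=-1.3] = -0.5 + (0.34)·(3.1/6.0)·(-1.3 − (0.5)) = -0.5 + (0.17567)·(-1.8) = -0.8162.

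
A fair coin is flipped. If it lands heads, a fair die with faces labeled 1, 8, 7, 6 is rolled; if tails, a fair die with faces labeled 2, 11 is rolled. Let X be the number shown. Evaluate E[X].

E[X | heads] = (1+8+7+6)/4 = 11/2.
E[X | tails] = (2+11)/2 = 13/2.
By the law of total expectation,
E[X] = (1/2)·(11/2) + (1/2)·(13/2) = 6.

6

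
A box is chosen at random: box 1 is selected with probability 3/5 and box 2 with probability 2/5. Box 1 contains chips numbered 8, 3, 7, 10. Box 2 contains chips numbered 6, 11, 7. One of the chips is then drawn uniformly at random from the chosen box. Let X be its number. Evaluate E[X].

37/5

E[X | box 1] = (8+3+7+10)/4 = 7.
E[X | box 2] = (6+11+7)/3 = 8.
E[X] = (3/5)·(7) + (2/5)·(8) = 37/5.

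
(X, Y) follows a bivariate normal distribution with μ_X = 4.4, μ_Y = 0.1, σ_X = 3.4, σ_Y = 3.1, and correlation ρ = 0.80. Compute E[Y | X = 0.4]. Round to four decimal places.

The regression of Y on X has slope ρ·σ_Y/σ_X and passes through (μ_X, μ_Y).
E[Y | X=0.4] = 0.1 + (0.80)·(3.1/3.4)·(0.4 − (4.4)) = 0.1 + (0.72941)·(-4) = -2.8176.

-2.8176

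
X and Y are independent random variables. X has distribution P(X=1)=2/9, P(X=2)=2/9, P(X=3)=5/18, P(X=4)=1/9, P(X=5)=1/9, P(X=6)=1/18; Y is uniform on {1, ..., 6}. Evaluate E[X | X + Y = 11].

P(X + Y = 11) = 1/36.
Summing X·P(x,y) over outcomes with X + Y = 11 gives 4/27.
E[X | X + Y = 11] = (4/27) / (1/36) = 16/3.

16/3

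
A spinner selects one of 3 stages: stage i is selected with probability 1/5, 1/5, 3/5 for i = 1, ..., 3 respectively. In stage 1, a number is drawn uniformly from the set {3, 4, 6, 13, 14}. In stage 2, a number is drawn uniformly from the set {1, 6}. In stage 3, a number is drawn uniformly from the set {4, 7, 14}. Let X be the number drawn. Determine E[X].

E[X | stage 1] = (3+4+6+13+14)/5 = 8.
E[X | stage 2] = (1+6)/2 = 7/2.
E[X | stage 3] = (4+7+14)/3 = 25/3.
E[X] = (1/5)·(8) + (1/5)·(7/2) + (3/5)·(25/3) = 73/10.

73/10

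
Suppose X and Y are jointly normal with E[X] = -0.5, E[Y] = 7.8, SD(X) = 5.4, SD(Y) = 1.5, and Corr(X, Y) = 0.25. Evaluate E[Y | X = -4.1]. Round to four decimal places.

For a bivariate normal, E[Y | X=x] = μ_Y + ρ·(σ_Y/σ_X)·(x − μ_X).
E[Y | X=-4.1] = 7.8 + (0.25)·(1.5/5.4)·(-4.1 − (-0.5)) = 7.8 + (0.069444)·(-3.6) = 7.5500.

7.5500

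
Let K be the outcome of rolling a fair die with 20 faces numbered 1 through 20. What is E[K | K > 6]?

27/2

P(K > 6) = 7/10.
E[K | K > 6] = (189/20) / (7/10) = 27/2.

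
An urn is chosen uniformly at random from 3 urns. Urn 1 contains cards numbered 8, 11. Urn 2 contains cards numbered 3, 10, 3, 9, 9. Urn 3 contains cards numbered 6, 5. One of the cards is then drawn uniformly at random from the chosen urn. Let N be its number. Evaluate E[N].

109/15

E[N | urn 1] = (8+11)/2 = 19/2.
E[N | urn 2] = (3+10+3+9+9)/5 = 34/5.
E[N | urn 3] = (6+5)/2 = 11/2.
E[N] = (1/3)·(19/2) + (1/3)·(34/5) + (1/3)·(11/2) = 109/15.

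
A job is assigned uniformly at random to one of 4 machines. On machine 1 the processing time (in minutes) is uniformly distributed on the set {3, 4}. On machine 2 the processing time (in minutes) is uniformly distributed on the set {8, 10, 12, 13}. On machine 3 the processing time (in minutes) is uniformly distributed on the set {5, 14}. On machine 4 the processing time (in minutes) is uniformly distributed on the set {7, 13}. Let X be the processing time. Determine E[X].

135/16

E[X | machine 1] = (3+4)/2 = 7/2.
E[X | machine 2] = (8+10+12+13)/4 = 43/4.
E[X | machine 3] = (5+14)/2 = 19/2.
E[X | machine 4] = (7+13)/2 = 10.
By the law of total expectation,
E[X] = (1/4)·(7/2) + (1/4)·(43/4) + (1/4)·(19/2) + (1/4)·(10) = 135/16.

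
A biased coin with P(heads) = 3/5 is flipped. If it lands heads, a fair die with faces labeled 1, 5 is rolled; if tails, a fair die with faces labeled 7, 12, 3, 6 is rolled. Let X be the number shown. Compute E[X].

E[X | heads] = (1+5)/2 = 3.
E[X | tails] = (7+12+3+6)/4 = 7.
E[X] = (3/5)·(3) + (2/5)·(7) = 23/5.

23/5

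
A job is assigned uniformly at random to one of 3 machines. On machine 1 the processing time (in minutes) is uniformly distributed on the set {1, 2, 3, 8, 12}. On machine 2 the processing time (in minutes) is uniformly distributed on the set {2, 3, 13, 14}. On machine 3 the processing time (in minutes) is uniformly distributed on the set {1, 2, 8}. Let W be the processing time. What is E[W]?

E[W | machine 1] = (1+2+3+8+12)/5 = 26/5.
E[W | machine 2] = (2+3+13+14)/4 = 8.
E[W | machine 3] = (1+2+8)/3 = 11/3.
By the law of total expectation,
E[W] = (1/3)·(26/5) + (1/3)·(8) + (1/3)·(11/3) = 253/45.

253/45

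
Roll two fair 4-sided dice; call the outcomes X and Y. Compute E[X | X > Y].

Outcomes with X > Y: (2,1), (3,1), (3,2), (4,1), (4,2), (4,3), each with probability 1/16.
E[X | X > Y] = (2 + 3 + 3 + 4 + 4 + 4) / 6 = 10/3.

10/3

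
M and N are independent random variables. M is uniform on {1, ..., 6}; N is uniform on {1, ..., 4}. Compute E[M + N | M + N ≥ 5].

62/9

P(M + N ≥ 5) = 3/4.
Summing (M+N)·P(x,y) over outcomes with M + N ≥ 5 gives 31/6.
E[M + N | M + N ≥ 5] = (31/6) / (3/4) = 62/9.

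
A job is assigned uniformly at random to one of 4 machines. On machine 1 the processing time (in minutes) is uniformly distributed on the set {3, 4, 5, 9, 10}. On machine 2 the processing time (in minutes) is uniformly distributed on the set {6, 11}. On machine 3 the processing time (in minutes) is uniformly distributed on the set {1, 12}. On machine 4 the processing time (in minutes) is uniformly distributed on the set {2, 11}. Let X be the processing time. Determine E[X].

E[X | machine 1] = (3+4+5+9+10)/5 = 31/5.
E[X | machine 2] = (6+11)/2 = 17/2.
E[X | machine 3] = (1+12)/2 = 13/2.
E[X | machine 4] = (2+11)/2 = 13/2.
By the law of total expectation,
E[X] = (1/4)·(31/5) + (1/4)·(17/2) + (1/4)·(13/2) + (1/4)·(13/2) = 277/40.

277/40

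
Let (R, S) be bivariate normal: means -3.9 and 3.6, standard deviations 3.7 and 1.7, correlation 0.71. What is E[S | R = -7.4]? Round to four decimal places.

2.4582

E[S | R=x] = μ_S + ρ(σ_S/σ_R)(x − μ_R) for jointly normal variables.
E[S | R=-7.4] = 3.6 + (0.71)·(1.7/3.7)·(-7.4 − (-3.9)) = 3.6 + (0.32622)·(-3.5) = 2.4582.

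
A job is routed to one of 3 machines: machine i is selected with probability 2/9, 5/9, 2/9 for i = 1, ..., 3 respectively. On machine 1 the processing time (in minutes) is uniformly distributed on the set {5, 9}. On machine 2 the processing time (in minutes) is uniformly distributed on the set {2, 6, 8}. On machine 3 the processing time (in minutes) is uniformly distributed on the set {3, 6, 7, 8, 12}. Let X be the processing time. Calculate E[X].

E[X | machine 1] = (5+9)/2 = 7.
E[X | machine 2] = (2+6+8)/3 = 16/3.
E[X | machine 3] = (3+6+7+8+12)/5 = 36/5.
By the law of total expectation,
E[X] = (2/9)·(7) + (5/9)·(16/3) + (2/9)·(36/5) = 826/135.

826/135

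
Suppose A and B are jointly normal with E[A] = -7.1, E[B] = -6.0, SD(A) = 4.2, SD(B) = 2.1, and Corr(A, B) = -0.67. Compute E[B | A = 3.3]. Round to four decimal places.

-9.4840

E[B | A=x] = μ_B + ρ(σ_B/σ_A)(x − μ_A) for jointly normal variables.
E[B | A=3.3] = -6.0 + (-0.67)·(2.1/4.2)·(3.3 − (-7.1)) = -6.0 + (-0.335)·(10.4) = -9.4840.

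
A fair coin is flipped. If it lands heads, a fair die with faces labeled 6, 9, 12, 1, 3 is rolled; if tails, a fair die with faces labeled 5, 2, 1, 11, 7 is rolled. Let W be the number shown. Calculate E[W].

E[W | heads] = (6+9+12+1+3)/5 = 31/5.
E[W | tails] = (5+2+1+11+7)/5 = 26/5.
By the law of total expectation,
E[W] = (1/2)·(31/5) + (1/2)·(26/5) = 57/10.

57/10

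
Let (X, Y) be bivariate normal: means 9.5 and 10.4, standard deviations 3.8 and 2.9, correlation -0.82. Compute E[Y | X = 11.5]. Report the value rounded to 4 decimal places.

9.1484

For a bivariate normal, E[Y | X=x] = μ_Y + ρ·(σ_Y/σ_X)·(x − μ_X).
E[Y | X=11.5] = 10.4 + (-0.82)·(2.9/3.8)·(11.5 − (9.5)) = 10.4 + (-0.62579)·(2) = 9.1484.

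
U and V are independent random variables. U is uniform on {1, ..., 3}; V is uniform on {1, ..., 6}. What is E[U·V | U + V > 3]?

121/15

P(U + V > 3) = 5/6.
Summing UV·P(x,y) over outcomes with U + V > 3 gives 121/18.
E[U·V | U + V > 3] = (121/18) / (5/6) = 121/15.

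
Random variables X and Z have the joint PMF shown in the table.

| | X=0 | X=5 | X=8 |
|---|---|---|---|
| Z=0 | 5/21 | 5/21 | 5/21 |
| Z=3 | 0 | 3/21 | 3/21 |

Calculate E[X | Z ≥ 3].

P(Z ≥ 3) = 2/7.
Σ X·P over the event = 5·(3/21) + 8·(3/21) = 13/7.
E[X | Z ≥ 3] = (13/7) / (2/7) = 13/2.

13/2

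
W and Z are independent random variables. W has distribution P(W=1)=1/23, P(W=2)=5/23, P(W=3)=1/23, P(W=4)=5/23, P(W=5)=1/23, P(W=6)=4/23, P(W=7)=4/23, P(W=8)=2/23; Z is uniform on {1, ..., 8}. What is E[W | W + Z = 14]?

34/5

P(W + Z = 14) = 5/92.
Summing W·P(x,y) over outcomes with W + Z = 14 gives 17/46.
E[W | W + Z = 14] = (17/46) / (5/92) = 34/5.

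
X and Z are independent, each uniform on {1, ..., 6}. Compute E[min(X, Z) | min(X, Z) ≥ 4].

Outcomes with min(X, Z) ≥ 4: (4,4), (4,5), (4,6), (5,4), (5,5), (5,6), (6,4), (6,5), (6,6), each with probability 1/36.
E[min(X, Z) | min(X, Z) ≥ 4] = (4 + 4 + 4 + 4 + 5 + 5 + 4 + 5 + 6) / 9 = 41/9.

41/9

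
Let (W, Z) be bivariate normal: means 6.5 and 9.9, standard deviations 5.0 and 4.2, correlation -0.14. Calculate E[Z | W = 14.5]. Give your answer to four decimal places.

The regression of Z on W has slope ρ·σ_Z/σ_W and passes through (μ_W, μ_Z).
E[Z | W=14.5] = 9.9 + (-0.14)·(4.2/5.0)·(14.5 − (6.5)) = 9.9 + (-0.1176)·(8) = 8.9592.

8.9592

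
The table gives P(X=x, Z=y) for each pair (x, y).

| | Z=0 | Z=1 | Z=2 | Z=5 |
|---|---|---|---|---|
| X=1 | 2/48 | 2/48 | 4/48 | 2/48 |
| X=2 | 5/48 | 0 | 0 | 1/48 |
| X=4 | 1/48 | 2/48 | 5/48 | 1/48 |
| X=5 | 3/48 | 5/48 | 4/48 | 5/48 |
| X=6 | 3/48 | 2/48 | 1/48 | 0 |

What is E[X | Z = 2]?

P(Z = 2) = 7/24.
Σ X·P over the event = 1·(4/48) + 4·(5/48) + 5·(4/48) + 6·(1/48) = 25/24.
E[X | Z = 2] = (25/24) / (7/24) = 25/7.

25/7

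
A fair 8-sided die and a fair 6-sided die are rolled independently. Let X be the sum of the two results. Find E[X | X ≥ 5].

P(X ≥ 5) = 7/8.
E[X | X ≥ 5] = (91/12) / (7/8) = 26/3.

26/3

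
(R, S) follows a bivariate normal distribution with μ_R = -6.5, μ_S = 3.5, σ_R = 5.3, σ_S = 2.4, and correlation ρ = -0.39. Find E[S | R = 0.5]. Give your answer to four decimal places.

The regression of S on R has slope ρ·σ_S/σ_R and passes through (μ_R, μ_S).
E[S | R=0.5] = 3.5 + (-0.39)·(2.4/5.3)·(0.5 − (-6.5)) = 3.5 + (-0.1766)·(7) = 2.2638.

2.2638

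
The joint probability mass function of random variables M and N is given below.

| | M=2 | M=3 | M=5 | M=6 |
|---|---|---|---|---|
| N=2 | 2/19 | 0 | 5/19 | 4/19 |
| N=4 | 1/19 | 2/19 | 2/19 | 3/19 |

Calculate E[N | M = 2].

8/3

P(M = 2) = 3/19.
Summing N·P(M=x,N=y) over the conditioning event gives 8/19.
E[N | M = 2] = (8/19) / (3/19) = 8/3.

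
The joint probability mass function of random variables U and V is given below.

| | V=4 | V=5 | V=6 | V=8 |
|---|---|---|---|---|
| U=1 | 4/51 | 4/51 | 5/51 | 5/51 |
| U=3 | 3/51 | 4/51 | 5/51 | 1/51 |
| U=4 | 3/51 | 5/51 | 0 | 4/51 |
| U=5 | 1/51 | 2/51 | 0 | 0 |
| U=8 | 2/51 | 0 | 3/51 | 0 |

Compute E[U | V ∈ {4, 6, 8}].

P(V ∈ {4, 6, 8}) = 12/17.
Summing U·P(U=x,V=y) over the conditioning event gives 38/17.
E[U | V ∈ {4, 6, 8}] = (38/17) / (12/17) = 19/6.

19/6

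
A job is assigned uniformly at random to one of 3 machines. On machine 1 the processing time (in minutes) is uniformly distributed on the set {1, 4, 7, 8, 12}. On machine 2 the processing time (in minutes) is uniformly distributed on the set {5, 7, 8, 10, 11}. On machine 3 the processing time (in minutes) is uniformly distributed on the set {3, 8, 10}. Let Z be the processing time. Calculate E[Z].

36/5

E[Z | machine 1] = (1+4+7+8+12)/5 = 32/5.
E[Z | machine 2] = (5+7+8+10+11)/5 = 41/5.
E[Z | machine 3] = (3+8+10)/3 = 7.
E[Z] = (1/3)·(32/5) + (1/3)·(41/5) + (1/3)·(7) = 36/5.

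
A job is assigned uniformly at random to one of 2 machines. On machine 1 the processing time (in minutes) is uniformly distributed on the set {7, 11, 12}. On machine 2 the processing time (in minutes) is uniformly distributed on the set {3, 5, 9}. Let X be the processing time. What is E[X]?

E[X | machine 1] = (7+11+12)/3 = 10.
E[X | machine 2] = (3+5+9)/3 = 17/3.
E[X] = (1/2)·(10) + (1/2)·(17/3) = 47/6.

47/6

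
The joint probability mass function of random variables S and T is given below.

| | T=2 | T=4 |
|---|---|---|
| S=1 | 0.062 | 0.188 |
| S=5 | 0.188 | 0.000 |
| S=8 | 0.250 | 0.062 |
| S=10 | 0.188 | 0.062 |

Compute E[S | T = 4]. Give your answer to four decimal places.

P(T = 4) = 0.312.
Σ S·P over the event = 1·(0.188) + 8·(0.062) + 10·(0.062) = 1.304.
E[S | T = 4] = (1.304) / (0.312) = 4.1795.

4.1795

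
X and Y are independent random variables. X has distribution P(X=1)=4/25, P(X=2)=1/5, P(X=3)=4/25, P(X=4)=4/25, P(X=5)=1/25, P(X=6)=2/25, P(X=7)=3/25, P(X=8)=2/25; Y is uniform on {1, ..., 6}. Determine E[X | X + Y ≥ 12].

51/7

P(X + Y ≥ 12) = 7/75.
Summing X·P(x,y) over outcomes with X + Y ≥ 12 gives 17/25.
E[X | X + Y ≥ 12] = (17/25) / (7/75) = 51/7.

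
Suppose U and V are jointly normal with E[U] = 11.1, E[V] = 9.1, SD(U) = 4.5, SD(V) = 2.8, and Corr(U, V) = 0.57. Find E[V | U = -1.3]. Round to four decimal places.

E[V | U=x] = μ_V + ρ(σ_V/σ_U)(x − μ_U) for jointly normal variables.
E[V | U=-1.3] = 9.1 + (0.57)·(2.8/4.5)·(-1.3 − (11.1)) = 9.1 + (0.35467)·(-12.4) = 4.7021.

4.7021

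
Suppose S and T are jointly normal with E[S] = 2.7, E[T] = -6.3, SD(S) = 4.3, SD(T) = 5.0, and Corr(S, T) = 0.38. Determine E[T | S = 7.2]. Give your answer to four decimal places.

-4.3116

For a bivariate normal, E[T | S=x] = μ_T + ρ·(σ_T/σ_S)·(x − μ_S).
E[T | S=7.2] = -6.3 + (0.38)·(5.0/4.3)·(7.2 − (2.7)) = -6.3 + (0.44186)·(4.5) = -4.3116.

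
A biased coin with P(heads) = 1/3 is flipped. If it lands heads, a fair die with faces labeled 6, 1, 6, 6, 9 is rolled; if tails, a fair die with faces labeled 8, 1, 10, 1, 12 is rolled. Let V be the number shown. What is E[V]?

92/15

E[V | heads] = (6+1+6+6+9)/5 = 28/5.
E[V | tails] = (8+1+10+1+12)/5 = 32/5.
E[V] = (1/3)·(28/5) + (2/3)·(32/5) = 92/15.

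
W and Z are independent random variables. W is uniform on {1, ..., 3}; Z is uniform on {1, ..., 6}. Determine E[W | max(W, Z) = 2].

5/3

Outcomes with max(W, Z) = 2: (1,2), (2,1), (2,2), each with probability 1/18.
E[W | max(W, Z) = 2] = (1 + 2 + 2) / 3 = 5/3.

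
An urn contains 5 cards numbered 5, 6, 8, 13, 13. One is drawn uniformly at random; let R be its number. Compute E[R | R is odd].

P(R is odd) = 3/5.
Σ over the event: 5·1/5 + 13·2/5 = 31/5.
E[R | R is odd] = (31/5) / (3/5) = 31/3.

31/3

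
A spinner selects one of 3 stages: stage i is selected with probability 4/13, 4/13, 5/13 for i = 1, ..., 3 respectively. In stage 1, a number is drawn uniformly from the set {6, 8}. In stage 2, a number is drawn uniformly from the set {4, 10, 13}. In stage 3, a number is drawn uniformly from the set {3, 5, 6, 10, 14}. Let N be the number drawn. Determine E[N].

E[N | stage 1] = (6+8)/2 = 7.
E[N | stage 2] = (4+10+13)/3 = 9.
E[N | stage 3] = (3+5+6+10+14)/5 = 38/5.
E[N] = (4/13)·(7) + (4/13)·(9) + (5/13)·(38/5) = 102/13.

102/13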